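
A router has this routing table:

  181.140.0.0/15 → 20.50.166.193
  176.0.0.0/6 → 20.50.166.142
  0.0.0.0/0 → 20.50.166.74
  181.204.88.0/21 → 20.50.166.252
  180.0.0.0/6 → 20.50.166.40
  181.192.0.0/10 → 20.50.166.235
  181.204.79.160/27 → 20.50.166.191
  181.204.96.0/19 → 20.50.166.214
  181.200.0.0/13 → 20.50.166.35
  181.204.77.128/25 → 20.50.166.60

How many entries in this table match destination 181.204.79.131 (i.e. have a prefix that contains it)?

Prefixes containing 181.204.79.131:
  0.0.0.0/0 (default, matches everything)
  180.0.0.0/6 (180.0.0.0 - 183.255.255.255)
  181.192.0.0/10 (181.192.0.0 - 181.255.255.255)
  181.200.0.0/13 (181.200.0.0 - 181.207.255.255)
Total matching entries: 4.

4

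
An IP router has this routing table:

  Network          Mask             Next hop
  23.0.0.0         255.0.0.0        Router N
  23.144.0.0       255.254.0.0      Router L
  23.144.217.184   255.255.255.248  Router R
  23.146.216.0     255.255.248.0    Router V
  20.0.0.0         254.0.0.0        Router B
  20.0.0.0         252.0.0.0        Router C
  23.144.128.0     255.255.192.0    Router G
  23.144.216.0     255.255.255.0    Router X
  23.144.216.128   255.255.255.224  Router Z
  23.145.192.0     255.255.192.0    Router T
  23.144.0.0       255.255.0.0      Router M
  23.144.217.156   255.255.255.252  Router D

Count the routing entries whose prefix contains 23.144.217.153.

Prefixes containing 23.144.217.153:
  20.0.0.0/6 (20.0.0.0 - 23.255.255.255)
  23.0.0.0/8 (23.0.0.0 - 23.255.255.255)
  23.144.0.0/15 (23.144.0.0 - 23.145.255.255)
  23.144.0.0/16 (23.144.0.0 - 23.144.255.255)
Total matching entries: 4.

4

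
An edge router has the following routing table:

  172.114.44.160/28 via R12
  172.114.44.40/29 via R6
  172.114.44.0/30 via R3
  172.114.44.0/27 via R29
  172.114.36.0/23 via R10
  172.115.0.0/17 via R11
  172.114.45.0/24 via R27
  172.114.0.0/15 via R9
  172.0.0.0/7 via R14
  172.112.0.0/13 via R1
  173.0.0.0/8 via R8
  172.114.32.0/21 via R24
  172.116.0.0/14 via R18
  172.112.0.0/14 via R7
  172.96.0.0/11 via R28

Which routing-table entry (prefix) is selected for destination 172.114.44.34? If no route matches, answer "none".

Entries matching 172.114.44.34:
  172.0.0.0/7 (172.0.0.0 - 173.255.255.255)
  172.96.0.0/11 (172.96.0.0 - 172.127.255.255)
  172.112.0.0/13 (172.112.0.0 - 172.119.255.255)
  172.112.0.0/14 (172.112.0.0 - 172.115.255.255)
  172.114.0.0/15 (172.114.0.0 - 172.115.255.255)
Most specific is 172.114.0.0/15.

172.114.0.0/15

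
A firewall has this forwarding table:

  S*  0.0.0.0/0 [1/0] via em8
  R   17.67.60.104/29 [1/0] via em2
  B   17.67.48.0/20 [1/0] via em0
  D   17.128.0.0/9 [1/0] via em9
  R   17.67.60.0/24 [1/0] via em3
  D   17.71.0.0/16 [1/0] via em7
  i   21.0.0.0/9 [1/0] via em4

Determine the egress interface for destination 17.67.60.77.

em3

Routes whose prefix contains 17.67.60.77:
  0.0.0.0/0 (default, matches everything) -> em8
  17.67.48.0/20 (17.67.48.0 - 17.67.63.255) -> em0
  17.67.60.0/24 (17.67.60.0 - 17.67.60.255) -> em3
More-specific entries that do NOT match:
  17.67.60.104/29 (17.67.60.104 - 17.67.60.111) does not contain 17.67.60.77
Longest matching prefix is /24 -> interface em3.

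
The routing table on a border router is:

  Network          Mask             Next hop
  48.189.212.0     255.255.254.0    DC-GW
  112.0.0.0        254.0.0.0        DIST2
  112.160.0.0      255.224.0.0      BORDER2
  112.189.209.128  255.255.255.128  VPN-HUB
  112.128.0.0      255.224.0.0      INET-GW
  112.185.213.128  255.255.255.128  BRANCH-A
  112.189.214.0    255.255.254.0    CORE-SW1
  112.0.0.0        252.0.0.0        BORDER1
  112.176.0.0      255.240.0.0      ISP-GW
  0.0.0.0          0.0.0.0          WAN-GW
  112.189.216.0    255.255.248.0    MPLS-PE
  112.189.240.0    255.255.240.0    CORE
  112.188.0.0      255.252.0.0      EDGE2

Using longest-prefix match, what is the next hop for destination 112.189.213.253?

Routes whose prefix contains 112.189.213.253:
  0.0.0.0/0 (default, matches everything) -> WAN-GW
  112.0.0.0/6 (112.0.0.0 - 115.255.255.255) -> BORDER1
  112.0.0.0/7 (112.0.0.0 - 113.255.255.255) -> DIST2
  112.160.0.0/11 (112.160.0.0 - 112.191.255.255) -> BORDER2
  112.176.0.0/12 (112.176.0.0 - 112.191.255.255) -> ISP-GW
  112.188.0.0/14 (112.188.0.0 - 112.191.255.255) -> EDGE2
More-specific entries that do NOT match:
  112.189.209.128/25 (112.189.209.128 - 112.189.209.255) does not contain 112.189.213.253
  112.185.213.128/25 (112.185.213.128 - 112.185.213.255) does not contain 112.189.213.253
  48.189.212.0/23 (48.189.212.0 - 48.189.213.255) does not contain 112.189.213.253
  112.189.214.0/23 (112.189.214.0 - 112.189.215.255) does not contain 112.189.213.253
  112.189.216.0/21 (112.189.216.0 - 112.189.223.255) does not contain 112.189.213.253
  112.189.240.0/20 (112.189.240.0 - 112.189.255.255) does not contain 112.189.213.253
Longest matching prefix is /14 -> next hop EDGE2.

EDGE2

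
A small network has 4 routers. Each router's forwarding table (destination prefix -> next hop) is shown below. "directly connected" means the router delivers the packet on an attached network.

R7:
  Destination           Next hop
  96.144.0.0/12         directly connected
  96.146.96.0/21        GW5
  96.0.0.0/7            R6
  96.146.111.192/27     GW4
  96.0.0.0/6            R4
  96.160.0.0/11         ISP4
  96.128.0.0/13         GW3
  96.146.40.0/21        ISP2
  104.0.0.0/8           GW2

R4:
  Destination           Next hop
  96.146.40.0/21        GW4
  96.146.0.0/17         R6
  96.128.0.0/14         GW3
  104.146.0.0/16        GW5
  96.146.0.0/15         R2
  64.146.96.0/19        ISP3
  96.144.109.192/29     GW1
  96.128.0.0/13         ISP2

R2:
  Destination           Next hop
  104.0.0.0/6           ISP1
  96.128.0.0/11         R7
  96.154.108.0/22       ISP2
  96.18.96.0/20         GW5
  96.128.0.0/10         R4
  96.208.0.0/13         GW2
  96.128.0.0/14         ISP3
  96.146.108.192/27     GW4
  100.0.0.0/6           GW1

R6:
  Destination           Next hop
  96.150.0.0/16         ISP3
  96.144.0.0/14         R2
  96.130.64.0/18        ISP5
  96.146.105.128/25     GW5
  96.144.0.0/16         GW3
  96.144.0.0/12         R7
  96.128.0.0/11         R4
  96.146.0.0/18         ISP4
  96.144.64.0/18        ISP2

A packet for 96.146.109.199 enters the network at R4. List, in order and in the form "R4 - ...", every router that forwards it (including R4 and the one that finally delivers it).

R4 - R6 - R2 - R7

At R4: longest match for 96.146.109.199 is 96.146.0.0/17 -> R6
At R6: longest match for 96.146.109.199 is 96.144.0.0/14 -> R2
At R2: longest match for 96.146.109.199 is 96.128.0.0/11 -> R7
At R7: longest match for 96.146.109.199 is 96.144.0.0/12 -> directly connected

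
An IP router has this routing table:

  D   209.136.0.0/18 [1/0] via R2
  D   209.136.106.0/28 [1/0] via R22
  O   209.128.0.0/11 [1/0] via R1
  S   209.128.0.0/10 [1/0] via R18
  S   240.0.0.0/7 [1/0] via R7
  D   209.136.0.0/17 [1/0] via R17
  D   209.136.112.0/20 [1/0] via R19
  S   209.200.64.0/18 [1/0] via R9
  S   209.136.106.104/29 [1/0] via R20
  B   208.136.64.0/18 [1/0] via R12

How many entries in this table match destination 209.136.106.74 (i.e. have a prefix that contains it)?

3

Prefixes containing 209.136.106.74:
  209.128.0.0/10 (209.128.0.0 - 209.191.255.255)
  209.128.0.0/11 (209.128.0.0 - 209.159.255.255)
  209.136.0.0/17 (209.136.0.0 - 209.136.127.255)
Total matching entries: 3.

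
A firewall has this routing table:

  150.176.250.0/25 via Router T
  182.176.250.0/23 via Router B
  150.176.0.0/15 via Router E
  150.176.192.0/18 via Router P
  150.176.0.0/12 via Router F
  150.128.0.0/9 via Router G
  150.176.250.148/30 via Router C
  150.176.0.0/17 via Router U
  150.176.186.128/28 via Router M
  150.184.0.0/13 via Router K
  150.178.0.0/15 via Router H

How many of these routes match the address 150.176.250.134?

4

Prefixes containing 150.176.250.134:
  150.128.0.0/9 (150.128.0.0 - 150.255.255.255)
  150.176.0.0/12 (150.176.0.0 - 150.191.255.255)
  150.176.0.0/15 (150.176.0.0 - 150.177.255.255)
  150.176.192.0/18 (150.176.192.0 - 150.176.255.255)
Total matching entries: 4.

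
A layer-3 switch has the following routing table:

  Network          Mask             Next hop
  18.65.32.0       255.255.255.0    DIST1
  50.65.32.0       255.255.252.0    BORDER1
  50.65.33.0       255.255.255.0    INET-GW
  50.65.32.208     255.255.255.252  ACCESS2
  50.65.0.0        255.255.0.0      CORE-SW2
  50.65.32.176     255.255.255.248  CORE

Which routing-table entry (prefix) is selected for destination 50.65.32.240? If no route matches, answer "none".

50.65.32.0/22

Entries matching 50.65.32.240:
  50.65.0.0/16 (50.65.0.0 - 50.65.255.255)
  50.65.32.0/22 (50.65.32.0 - 50.65.35.255)
Most specific is 50.65.32.0/22.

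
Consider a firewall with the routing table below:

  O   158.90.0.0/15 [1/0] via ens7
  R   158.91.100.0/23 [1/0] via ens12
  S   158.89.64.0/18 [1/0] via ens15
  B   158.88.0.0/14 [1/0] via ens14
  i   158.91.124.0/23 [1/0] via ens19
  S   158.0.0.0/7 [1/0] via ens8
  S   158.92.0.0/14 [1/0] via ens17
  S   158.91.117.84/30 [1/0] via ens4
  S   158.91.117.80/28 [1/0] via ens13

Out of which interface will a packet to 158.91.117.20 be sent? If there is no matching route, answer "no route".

ens7

Routes whose prefix contains 158.91.117.20:
  158.0.0.0/7 (158.0.0.0 - 159.255.255.255) -> ens8
  158.88.0.0/14 (158.88.0.0 - 158.91.255.255) -> ens14
  158.90.0.0/15 (158.90.0.0 - 158.91.255.255) -> ens7
More-specific entries that do NOT match:
  158.91.117.84/30 (158.91.117.84 - 158.91.117.87) does not contain 158.91.117.20
  158.91.117.80/28 (158.91.117.80 - 158.91.117.95) does not contain 158.91.117.20
  158.91.100.0/23 (158.91.100.0 - 158.91.101.255) does not contain 158.91.117.20
  158.91.124.0/23 (158.91.124.0 - 158.91.125.255) does not contain 158.91.117.20
  158.89.64.0/18 (158.89.64.0 - 158.89.127.255) does not contain 158.91.117.20
Longest matching prefix is /15 -> interface ens7.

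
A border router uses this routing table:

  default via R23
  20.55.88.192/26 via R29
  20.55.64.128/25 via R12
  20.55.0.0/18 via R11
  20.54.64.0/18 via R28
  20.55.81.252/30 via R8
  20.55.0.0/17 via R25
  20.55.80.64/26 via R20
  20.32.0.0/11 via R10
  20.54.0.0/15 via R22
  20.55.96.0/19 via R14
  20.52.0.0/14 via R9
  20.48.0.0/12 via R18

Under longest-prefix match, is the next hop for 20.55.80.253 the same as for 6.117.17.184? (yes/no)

20.55.80.253: longest match 20.55.0.0/17 -> R25
6.117.17.184: longest match 0.0.0.0/0 -> R23

no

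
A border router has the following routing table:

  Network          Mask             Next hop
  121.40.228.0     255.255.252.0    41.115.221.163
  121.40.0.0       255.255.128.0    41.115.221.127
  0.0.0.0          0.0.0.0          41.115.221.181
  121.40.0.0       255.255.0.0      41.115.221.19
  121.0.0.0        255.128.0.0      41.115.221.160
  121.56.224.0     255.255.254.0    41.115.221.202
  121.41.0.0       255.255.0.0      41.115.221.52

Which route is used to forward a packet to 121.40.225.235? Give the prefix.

121.40.0.0/16

Entries matching 121.40.225.235:
  0.0.0.0/0 (default, matches everything)
  121.0.0.0/9 (121.0.0.0 - 121.127.255.255)
  121.40.0.0/16 (121.40.0.0 - 121.40.255.255)
Most specific is 121.40.0.0/16.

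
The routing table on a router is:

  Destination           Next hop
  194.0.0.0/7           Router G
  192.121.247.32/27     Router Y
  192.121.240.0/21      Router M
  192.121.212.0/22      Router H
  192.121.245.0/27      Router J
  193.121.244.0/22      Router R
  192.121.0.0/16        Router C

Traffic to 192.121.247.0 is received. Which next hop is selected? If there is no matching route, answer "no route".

Routes whose prefix contains 192.121.247.0:
  192.121.0.0/16 (192.121.0.0 - 192.121.255.255) -> Router C
  192.121.240.0/21 (192.121.240.0 - 192.121.247.255) -> Router M
More-specific entries that do NOT match:
  192.121.247.32/27 (192.121.247.32 - 192.121.247.63) does not contain 192.121.247.0
  192.121.245.0/27 (192.121.245.0 - 192.121.245.31) does not contain 192.121.247.0
  192.121.212.0/22 (192.121.212.0 - 192.121.215.255) does not contain 192.121.247.0
  193.121.244.0/22 (193.121.244.0 - 193.121.247.255) does not contain 192.121.247.0
Longest matching prefix is /21 -> next hop Router M.

Router M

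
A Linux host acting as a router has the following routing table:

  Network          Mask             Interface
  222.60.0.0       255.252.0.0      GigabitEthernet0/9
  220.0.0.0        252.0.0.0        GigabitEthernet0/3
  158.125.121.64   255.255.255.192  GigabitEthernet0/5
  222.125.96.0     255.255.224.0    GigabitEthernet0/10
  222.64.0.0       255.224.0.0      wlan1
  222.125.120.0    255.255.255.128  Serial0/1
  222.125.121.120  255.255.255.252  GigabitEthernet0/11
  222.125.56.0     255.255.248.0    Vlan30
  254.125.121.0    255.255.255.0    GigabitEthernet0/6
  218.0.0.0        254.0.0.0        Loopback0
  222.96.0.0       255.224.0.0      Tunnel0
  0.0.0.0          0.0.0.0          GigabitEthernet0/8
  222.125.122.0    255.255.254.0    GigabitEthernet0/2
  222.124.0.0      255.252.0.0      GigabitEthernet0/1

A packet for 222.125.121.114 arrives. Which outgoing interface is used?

GigabitEthernet0/10

Routes whose prefix contains 222.125.121.114:
  0.0.0.0/0 (default, matches everything) -> GigabitEthernet0/8
  220.0.0.0/6 (220.0.0.0 - 223.255.255.255) -> GigabitEthernet0/3
  222.96.0.0/11 (222.96.0.0 - 222.127.255.255) -> Tunnel0
  222.124.0.0/14 (222.124.0.0 - 222.127.255.255) -> GigabitEthernet0/1
  222.125.96.0/19 (222.125.96.0 - 222.125.127.255) -> GigabitEthernet0/10
More-specific entries that do NOT match:
  222.125.121.120/30 (222.125.121.120 - 222.125.121.123) does not contain 222.125.121.114
  158.125.121.64/26 (158.125.121.64 - 158.125.121.127) does not contain 222.125.121.114
  222.125.120.0/25 (222.125.120.0 - 222.125.120.127) does not contain 222.125.121.114
  254.125.121.0/24 (254.125.121.0 - 254.125.121.255) does not contain 222.125.121.114
  222.125.122.0/23 (222.125.122.0 - 222.125.123.255) does not contain 222.125.121.114
  222.125.56.0/21 (222.125.56.0 - 222.125.63.255) does not contain 222.125.121.114
Longest matching prefix is /19 -> interface GigabitEthernet0/10.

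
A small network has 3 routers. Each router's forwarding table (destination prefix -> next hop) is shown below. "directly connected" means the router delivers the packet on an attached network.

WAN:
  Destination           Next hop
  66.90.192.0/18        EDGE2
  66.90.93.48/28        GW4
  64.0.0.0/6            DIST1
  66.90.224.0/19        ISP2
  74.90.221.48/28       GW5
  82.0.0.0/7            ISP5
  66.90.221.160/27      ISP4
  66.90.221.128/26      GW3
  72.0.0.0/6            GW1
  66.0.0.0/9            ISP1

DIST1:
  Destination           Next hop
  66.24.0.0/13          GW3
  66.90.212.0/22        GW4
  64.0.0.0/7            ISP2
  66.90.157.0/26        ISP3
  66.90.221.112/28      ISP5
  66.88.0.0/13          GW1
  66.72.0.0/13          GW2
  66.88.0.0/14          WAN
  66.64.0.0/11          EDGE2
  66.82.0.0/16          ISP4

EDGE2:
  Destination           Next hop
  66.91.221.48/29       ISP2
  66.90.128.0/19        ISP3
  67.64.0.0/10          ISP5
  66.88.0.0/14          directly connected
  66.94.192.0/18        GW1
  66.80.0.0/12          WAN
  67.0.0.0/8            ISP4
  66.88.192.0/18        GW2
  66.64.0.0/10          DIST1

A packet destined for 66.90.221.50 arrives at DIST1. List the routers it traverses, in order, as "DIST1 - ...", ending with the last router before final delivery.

DIST1 - WAN - EDGE2

At DIST1: longest match for 66.90.221.50 is 66.88.0.0/14 -> WAN
At WAN: longest match for 66.90.221.50 is 66.90.192.0/18 -> EDGE2
At EDGE2: longest match for 66.90.221.50 is 66.88.0.0/14 -> directly connected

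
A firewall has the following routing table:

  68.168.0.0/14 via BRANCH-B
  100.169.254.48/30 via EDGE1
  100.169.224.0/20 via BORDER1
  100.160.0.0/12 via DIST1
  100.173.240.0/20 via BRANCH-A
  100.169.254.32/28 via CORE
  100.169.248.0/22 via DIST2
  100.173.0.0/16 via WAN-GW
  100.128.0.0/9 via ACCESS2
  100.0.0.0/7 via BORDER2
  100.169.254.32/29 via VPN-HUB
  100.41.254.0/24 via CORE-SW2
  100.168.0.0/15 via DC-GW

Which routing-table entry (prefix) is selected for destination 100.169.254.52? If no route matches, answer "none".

100.168.0.0/15

Entries matching 100.169.254.52:
  100.0.0.0/7 (100.0.0.0 - 101.255.255.255)
  100.128.0.0/9 (100.128.0.0 - 100.255.255.255)
  100.160.0.0/12 (100.160.0.0 - 100.175.255.255)
  100.168.0.0/15 (100.168.0.0 - 100.169.255.255)
Most specific is 100.168.0.0/15.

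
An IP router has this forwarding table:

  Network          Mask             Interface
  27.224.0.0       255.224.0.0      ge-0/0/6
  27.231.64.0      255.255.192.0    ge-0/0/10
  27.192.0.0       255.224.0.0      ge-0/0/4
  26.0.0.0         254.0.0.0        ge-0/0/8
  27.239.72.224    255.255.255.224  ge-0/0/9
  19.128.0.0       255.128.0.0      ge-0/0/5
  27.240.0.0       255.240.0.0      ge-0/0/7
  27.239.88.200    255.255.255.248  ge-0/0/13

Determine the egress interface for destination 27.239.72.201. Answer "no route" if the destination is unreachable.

ge-0/0/6

Routes whose prefix contains 27.239.72.201:
  26.0.0.0/7 (26.0.0.0 - 27.255.255.255) -> ge-0/0/8
  27.224.0.0/11 (27.224.0.0 - 27.255.255.255) -> ge-0/0/6
More-specific entries that do NOT match:
  27.239.88.200/29 (27.239.88.200 - 27.239.88.207) does not contain 27.239.72.201
  27.239.72.224/27 (27.239.72.224 - 27.239.72.255) does not contain 27.239.72.201
  27.231.64.0/18 (27.231.64.0 - 27.231.127.255) does not contain 27.239.72.201
  27.240.0.0/12 (27.240.0.0 - 27.255.255.255) does not contain 27.239.72.201
Longest matching prefix is /11 -> interface ge-0/0/6.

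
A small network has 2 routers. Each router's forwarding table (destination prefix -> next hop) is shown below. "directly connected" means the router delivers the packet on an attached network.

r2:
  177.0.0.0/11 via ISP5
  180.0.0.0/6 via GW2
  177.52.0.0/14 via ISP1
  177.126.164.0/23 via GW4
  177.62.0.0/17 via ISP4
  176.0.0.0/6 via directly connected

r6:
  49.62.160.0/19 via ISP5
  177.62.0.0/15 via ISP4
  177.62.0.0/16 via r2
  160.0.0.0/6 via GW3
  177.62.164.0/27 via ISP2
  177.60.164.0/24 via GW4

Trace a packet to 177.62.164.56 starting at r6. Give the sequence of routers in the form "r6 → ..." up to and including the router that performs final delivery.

At r6: longest match for 177.62.164.56 is 177.62.0.0/16 -> r2
At r2: longest match for 177.62.164.56 is 176.0.0.0/6 -> directly connected

r6 → r2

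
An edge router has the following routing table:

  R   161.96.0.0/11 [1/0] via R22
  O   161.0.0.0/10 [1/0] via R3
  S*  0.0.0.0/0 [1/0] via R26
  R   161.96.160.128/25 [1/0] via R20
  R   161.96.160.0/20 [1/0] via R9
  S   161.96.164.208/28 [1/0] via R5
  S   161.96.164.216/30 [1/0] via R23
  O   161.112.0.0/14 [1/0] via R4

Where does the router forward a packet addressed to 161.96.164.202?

R9

Routes whose prefix contains 161.96.164.202:
  0.0.0.0/0 (default, matches everything) -> R26
  161.96.0.0/11 (161.96.0.0 - 161.127.255.255) -> R22
  161.96.160.0/20 (161.96.160.0 - 161.96.175.255) -> R9
More-specific entries that do NOT match:
  161.96.164.216/30 (161.96.164.216 - 161.96.164.219) does not contain 161.96.164.202
  161.96.164.208/28 (161.96.164.208 - 161.96.164.223) does not contain 161.96.164.202
  161.96.160.128/25 (161.96.160.128 - 161.96.160.255) does not contain 161.96.164.202
Longest matching prefix is /20 -> next hop R9.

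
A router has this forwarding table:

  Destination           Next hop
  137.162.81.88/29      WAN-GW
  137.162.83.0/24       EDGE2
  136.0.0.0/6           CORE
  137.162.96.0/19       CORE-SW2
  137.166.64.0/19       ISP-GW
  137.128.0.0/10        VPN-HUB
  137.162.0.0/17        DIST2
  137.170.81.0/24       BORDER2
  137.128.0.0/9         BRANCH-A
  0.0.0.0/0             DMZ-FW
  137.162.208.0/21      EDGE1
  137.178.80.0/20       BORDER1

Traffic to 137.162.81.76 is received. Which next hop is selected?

DIST2

Routes whose prefix contains 137.162.81.76:
  0.0.0.0/0 (default, matches everything) -> DMZ-FW
  136.0.0.0/6 (136.0.0.0 - 139.255.255.255) -> CORE
  137.128.0.0/9 (137.128.0.0 - 137.255.255.255) -> BRANCH-A
  137.128.0.0/10 (137.128.0.0 - 137.191.255.255) -> VPN-HUB
  137.162.0.0/17 (137.162.0.0 - 137.162.127.255) -> DIST2
More-specific entries that do NOT match:
  137.162.81.88/29 (137.162.81.88 - 137.162.81.95) does not contain 137.162.81.76
  137.162.83.0/24 (137.162.83.0 - 137.162.83.255) does not contain 137.162.81.76
  137.170.81.0/24 (137.170.81.0 - 137.170.81.255) does not contain 137.162.81.76
  137.162.208.0/21 (137.162.208.0 - 137.162.215.255) does not contain 137.162.81.76
  137.178.80.0/20 (137.178.80.0 - 137.178.95.255) does not contain 137.162.81.76
  137.162.96.0/19 (137.162.96.0 - 137.162.127.255) does not contain 137.162.81.76
  137.166.64.0/19 (137.166.64.0 - 137.166.95.255) does not contain 137.162.81.76
Longest matching prefix is /17 -> next hop DIST2.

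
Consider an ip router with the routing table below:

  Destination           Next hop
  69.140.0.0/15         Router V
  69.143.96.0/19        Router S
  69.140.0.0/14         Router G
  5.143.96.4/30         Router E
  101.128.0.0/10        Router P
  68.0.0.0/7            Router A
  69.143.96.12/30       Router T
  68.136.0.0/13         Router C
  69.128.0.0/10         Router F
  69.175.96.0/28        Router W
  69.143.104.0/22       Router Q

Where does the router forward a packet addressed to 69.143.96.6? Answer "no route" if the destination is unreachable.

Router S

Routes whose prefix contains 69.143.96.6:
  68.0.0.0/7 (68.0.0.0 - 69.255.255.255) -> Router A
  69.128.0.0/10 (69.128.0.0 - 69.191.255.255) -> Router F
  69.140.0.0/14 (69.140.0.0 - 69.143.255.255) -> Router G
  69.143.96.0/19 (69.143.96.0 - 69.143.127.255) -> Router S
More-specific entries that do NOT match:
  5.143.96.4/30 (5.143.96.4 - 5.143.96.7) does not contain 69.143.96.6
  69.143.96.12/30 (69.143.96.12 - 69.143.96.15) does not contain 69.143.96.6
  69.175.96.0/28 (69.175.96.0 - 69.175.96.15) does not contain 69.143.96.6
  69.143.104.0/22 (69.143.104.0 - 69.143.107.255) does not contain 69.143.96.6
Longest matching prefix is /19 -> next hop Router S.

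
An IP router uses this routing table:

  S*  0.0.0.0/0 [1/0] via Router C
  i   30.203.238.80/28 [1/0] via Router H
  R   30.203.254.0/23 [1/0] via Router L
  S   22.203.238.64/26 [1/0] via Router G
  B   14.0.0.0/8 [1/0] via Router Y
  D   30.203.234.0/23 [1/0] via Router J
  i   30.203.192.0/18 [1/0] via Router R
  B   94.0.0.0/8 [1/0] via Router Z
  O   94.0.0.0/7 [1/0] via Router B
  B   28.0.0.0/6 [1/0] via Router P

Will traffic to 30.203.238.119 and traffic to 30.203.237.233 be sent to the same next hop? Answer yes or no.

yes

30.203.238.119: longest match 30.203.192.0/18 -> Router R
30.203.237.233: longest match 30.203.192.0/18 -> Router R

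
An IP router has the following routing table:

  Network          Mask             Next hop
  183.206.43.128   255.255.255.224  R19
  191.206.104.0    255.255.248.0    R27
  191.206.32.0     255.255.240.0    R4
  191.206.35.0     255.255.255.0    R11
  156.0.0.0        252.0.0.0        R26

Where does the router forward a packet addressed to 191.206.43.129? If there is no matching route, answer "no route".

R4

Routes whose prefix contains 191.206.43.129:
  191.206.32.0/20 (191.206.32.0 - 191.206.47.255) -> R4
More-specific entries that do NOT match:
  183.206.43.128/27 (183.206.43.128 - 183.206.43.159) does not contain 191.206.43.129
  191.206.35.0/24 (191.206.35.0 - 191.206.35.255) does not contain 191.206.43.129
  191.206.104.0/21 (191.206.104.0 - 191.206.111.255) does not contain 191.206.43.129
Longest matching prefix is /20 -> next hop R4.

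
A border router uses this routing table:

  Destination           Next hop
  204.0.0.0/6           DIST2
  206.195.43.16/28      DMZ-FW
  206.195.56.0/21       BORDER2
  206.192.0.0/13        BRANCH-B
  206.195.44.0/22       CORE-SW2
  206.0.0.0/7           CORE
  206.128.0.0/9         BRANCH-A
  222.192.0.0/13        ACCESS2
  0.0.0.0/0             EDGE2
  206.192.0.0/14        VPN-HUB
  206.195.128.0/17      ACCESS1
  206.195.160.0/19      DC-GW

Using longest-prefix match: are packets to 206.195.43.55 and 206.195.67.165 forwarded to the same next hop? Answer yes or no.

206.195.43.55: longest match 206.192.0.0/14 -> VPN-HUB
206.195.67.165: longest match 206.192.0.0/14 -> VPN-HUB

yes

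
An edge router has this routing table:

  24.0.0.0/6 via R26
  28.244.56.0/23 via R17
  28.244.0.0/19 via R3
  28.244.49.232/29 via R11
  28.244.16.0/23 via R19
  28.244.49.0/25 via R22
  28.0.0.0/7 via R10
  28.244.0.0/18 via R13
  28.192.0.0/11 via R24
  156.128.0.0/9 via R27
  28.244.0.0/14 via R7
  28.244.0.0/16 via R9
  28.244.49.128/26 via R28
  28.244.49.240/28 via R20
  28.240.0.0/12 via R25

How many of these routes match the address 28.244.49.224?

Prefixes containing 28.244.49.224:
  28.0.0.0/7 (28.0.0.0 - 29.255.255.255)
  28.240.0.0/12 (28.240.0.0 - 28.255.255.255)
  28.244.0.0/14 (28.244.0.0 - 28.247.255.255)
  28.244.0.0/16 (28.244.0.0 - 28.244.255.255)
  28.244.0.0/18 (28.244.0.0 - 28.244.63.255)
Total matching entries: 5.

5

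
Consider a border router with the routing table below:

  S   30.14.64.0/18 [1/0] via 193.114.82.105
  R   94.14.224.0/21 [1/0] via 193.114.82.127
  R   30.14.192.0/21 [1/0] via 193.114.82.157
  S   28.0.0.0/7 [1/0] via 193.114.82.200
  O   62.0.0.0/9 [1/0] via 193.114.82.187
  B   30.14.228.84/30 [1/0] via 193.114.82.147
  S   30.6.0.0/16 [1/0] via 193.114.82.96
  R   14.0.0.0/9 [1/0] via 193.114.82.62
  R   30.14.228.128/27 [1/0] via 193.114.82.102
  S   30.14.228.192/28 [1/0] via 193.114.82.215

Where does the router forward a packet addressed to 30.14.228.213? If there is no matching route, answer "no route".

no route

No entry's prefix contains 30.14.228.213; there is no default route.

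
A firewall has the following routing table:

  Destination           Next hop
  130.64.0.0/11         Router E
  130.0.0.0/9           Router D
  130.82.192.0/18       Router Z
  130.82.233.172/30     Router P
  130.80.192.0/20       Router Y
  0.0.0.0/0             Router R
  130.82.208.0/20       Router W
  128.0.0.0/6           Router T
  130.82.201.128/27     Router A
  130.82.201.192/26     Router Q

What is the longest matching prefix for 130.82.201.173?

130.82.192.0/18

Entries matching 130.82.201.173:
  0.0.0.0/0 (default, matches everything)
  128.0.0.0/6 (128.0.0.0 - 131.255.255.255)
  130.0.0.0/9 (130.0.0.0 - 130.127.255.255)
  130.64.0.0/11 (130.64.0.0 - 130.95.255.255)
  130.82.192.0/18 (130.82.192.0 - 130.82.255.255)
Most specific is 130.82.192.0/18.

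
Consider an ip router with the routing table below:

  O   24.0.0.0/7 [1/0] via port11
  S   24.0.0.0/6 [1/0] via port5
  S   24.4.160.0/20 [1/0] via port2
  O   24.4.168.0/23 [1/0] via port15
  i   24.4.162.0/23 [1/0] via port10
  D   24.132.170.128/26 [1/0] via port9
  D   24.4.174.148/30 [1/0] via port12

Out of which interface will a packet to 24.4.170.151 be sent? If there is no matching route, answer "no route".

Routes whose prefix contains 24.4.170.151:
  24.0.0.0/6 (24.0.0.0 - 27.255.255.255) -> port5
  24.0.0.0/7 (24.0.0.0 - 25.255.255.255) -> port11
  24.4.160.0/20 (24.4.160.0 - 24.4.175.255) -> port2
More-specific entries that do NOT match:
  24.4.174.148/30 (24.4.174.148 - 24.4.174.151) does not contain 24.4.170.151
  24.132.170.128/26 (24.132.170.128 - 24.132.170.191) does not contain 24.4.170.151
  24.4.168.0/23 (24.4.168.0 - 24.4.169.255) does not contain 24.4.170.151
  24.4.162.0/23 (24.4.162.0 - 24.4.163.255) does not contain 24.4.170.151
Longest matching prefix is /20 -> interface port2.

port2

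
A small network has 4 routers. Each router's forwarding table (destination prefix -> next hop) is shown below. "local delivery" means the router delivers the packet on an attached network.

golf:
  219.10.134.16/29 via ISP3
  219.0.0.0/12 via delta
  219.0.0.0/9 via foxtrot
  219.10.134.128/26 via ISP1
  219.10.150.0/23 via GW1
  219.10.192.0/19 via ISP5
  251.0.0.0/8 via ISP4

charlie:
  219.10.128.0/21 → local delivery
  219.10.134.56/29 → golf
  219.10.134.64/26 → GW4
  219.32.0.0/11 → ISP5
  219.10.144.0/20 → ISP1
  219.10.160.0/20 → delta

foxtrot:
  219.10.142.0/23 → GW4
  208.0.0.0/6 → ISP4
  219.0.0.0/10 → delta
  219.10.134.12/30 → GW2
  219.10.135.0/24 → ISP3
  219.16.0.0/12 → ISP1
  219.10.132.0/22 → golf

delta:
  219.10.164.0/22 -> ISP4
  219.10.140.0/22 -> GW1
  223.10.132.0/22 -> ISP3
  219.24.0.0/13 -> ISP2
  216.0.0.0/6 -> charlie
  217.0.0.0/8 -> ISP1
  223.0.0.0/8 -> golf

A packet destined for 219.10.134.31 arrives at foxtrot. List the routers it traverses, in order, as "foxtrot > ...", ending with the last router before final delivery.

foxtrot > golf > delta > charlie

At foxtrot: longest match for 219.10.134.31 is 219.10.132.0/22 -> golf
At golf: longest match for 219.10.134.31 is 219.0.0.0/12 -> delta
At delta: longest match for 219.10.134.31 is 216.0.0.0/6 -> charlie
At charlie: longest match for 219.10.134.31 is 219.10.128.0/21 -> local delivery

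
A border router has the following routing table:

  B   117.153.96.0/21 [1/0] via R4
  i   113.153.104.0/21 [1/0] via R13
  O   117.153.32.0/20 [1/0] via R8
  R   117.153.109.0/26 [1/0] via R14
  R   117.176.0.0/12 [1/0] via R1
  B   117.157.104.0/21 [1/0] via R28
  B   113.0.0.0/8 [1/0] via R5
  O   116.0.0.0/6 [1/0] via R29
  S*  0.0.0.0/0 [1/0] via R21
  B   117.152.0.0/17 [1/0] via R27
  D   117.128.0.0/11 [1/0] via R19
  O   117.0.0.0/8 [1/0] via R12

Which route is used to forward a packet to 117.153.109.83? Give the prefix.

117.128.0.0/11

Entries matching 117.153.109.83:
  0.0.0.0/0 (default, matches everything)
  116.0.0.0/6 (116.0.0.0 - 119.255.255.255)
  117.0.0.0/8 (117.0.0.0 - 117.255.255.255)
  117.128.0.0/11 (117.128.0.0 - 117.159.255.255)
Most specific is 117.128.0.0/11.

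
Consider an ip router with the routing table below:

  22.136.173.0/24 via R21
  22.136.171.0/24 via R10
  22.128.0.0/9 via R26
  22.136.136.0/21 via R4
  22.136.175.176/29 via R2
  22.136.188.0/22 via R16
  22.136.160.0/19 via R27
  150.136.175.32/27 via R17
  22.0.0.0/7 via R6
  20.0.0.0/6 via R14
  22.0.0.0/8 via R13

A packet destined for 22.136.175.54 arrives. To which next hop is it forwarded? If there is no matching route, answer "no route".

Routes whose prefix contains 22.136.175.54:
  20.0.0.0/6 (20.0.0.0 - 23.255.255.255) -> R14
  22.0.0.0/7 (22.0.0.0 - 23.255.255.255) -> R6
  22.0.0.0/8 (22.0.0.0 - 22.255.255.255) -> R13
  22.128.0.0/9 (22.128.0.0 - 22.255.255.255) -> R26
  22.136.160.0/19 (22.136.160.0 - 22.136.191.255) -> R27
More-specific entries that do NOT match:
  22.136.175.176/29 (22.136.175.176 - 22.136.175.183) does not contain 22.136.175.54
  150.136.175.32/27 (150.136.175.32 - 150.136.175.63) does not contain 22.136.175.54
  22.136.173.0/24 (22.136.173.0 - 22.136.173.255) does not contain 22.136.175.54
  22.136.171.0/24 (22.136.171.0 - 22.136.171.255) does not contain 22.136.175.54
  22.136.188.0/22 (22.136.188.0 - 22.136.191.255) does not contain 22.136.175.54
  22.136.136.0/21 (22.136.136.0 - 22.136.143.255) does not contain 22.136.175.54
Longest matching prefix is /19 -> next hop R27.

R27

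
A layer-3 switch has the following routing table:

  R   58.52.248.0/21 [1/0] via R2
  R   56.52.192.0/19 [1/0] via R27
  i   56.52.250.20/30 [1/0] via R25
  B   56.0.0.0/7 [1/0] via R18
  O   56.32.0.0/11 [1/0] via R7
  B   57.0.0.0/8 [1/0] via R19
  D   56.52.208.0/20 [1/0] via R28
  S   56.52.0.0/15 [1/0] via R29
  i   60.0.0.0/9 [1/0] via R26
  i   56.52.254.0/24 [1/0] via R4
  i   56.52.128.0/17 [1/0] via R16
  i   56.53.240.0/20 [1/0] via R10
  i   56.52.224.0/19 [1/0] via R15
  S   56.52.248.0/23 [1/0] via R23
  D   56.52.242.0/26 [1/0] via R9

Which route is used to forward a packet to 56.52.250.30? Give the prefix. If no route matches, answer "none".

Entries matching 56.52.250.30:
  56.0.0.0/7 (56.0.0.0 - 57.255.255.255)
  56.32.0.0/11 (56.32.0.0 - 56.63.255.255)
  56.52.0.0/15 (56.52.0.0 - 56.53.255.255)
  56.52.128.0/17 (56.52.128.0 - 56.52.255.255)
  56.52.224.0/19 (56.52.224.0 - 56.52.255.255)
Most specific is 56.52.224.0/19.

56.52.224.0/19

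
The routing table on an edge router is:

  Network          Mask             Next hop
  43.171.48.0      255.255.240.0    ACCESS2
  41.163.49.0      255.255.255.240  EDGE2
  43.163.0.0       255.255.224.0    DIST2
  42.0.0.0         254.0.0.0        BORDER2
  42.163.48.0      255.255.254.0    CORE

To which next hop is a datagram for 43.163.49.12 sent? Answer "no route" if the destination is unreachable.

BORDER2

Routes whose prefix contains 43.163.49.12:
  42.0.0.0/7 (42.0.0.0 - 43.255.255.255) -> BORDER2
More-specific entries that do NOT match:
  41.163.49.0/28 (41.163.49.0 - 41.163.49.15) does not contain 43.163.49.12
  42.163.48.0/23 (42.163.48.0 - 42.163.49.255) does not contain 43.163.49.12
  43.171.48.0/20 (43.171.48.0 - 43.171.63.255) does not contain 43.163.49.12
  43.163.0.0/19 (43.163.0.0 - 43.163.31.255) does not contain 43.163.49.12
Longest matching prefix is /7 -> next hop BORDER2.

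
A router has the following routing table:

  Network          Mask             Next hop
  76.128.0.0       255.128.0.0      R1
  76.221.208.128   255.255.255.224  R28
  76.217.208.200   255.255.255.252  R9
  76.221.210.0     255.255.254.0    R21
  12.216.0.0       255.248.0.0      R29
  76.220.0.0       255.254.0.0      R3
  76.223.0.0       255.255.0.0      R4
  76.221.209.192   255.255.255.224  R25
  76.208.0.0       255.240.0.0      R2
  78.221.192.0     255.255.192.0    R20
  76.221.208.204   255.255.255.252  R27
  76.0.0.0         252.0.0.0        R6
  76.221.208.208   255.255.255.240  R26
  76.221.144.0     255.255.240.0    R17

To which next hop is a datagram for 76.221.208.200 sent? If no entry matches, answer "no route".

Routes whose prefix contains 76.221.208.200:
  76.0.0.0/6 (76.0.0.0 - 79.255.255.255) -> R6
  76.128.0.0/9 (76.128.0.0 - 76.255.255.255) -> R1
  76.208.0.0/12 (76.208.0.0 - 76.223.255.255) -> R2
  76.220.0.0/15 (76.220.0.0 - 76.221.255.255) -> R3
More-specific entries that do NOT match:
  76.217.208.200/30 (76.217.208.200 - 76.217.208.203) does not contain 76.221.208.200
  76.221.208.204/30 (76.221.208.204 - 76.221.208.207) does not contain 76.221.208.200
  76.221.208.208/28 (76.221.208.208 - 76.221.208.223) does not contain 76.221.208.200
  76.221.208.128/27 (76.221.208.128 - 76.221.208.159) does not contain 76.221.208.200
  76.221.209.192/27 (76.221.209.192 - 76.221.209.223) does not contain 76.221.208.200
  76.221.210.0/23 (76.221.210.0 - 76.221.211.255) does not contain 76.221.208.200
  76.221.144.0/20 (76.221.144.0 - 76.221.159.255) does not contain 76.221.208.200
  78.221.192.0/18 (78.221.192.0 - 78.221.255.255) does not contain 76.221.208.200
  76.223.0.0/16 (76.223.0.0 - 76.223.255.255) does not contain 76.221.208.200
Longest matching prefix is /15 -> next hop R3.

R3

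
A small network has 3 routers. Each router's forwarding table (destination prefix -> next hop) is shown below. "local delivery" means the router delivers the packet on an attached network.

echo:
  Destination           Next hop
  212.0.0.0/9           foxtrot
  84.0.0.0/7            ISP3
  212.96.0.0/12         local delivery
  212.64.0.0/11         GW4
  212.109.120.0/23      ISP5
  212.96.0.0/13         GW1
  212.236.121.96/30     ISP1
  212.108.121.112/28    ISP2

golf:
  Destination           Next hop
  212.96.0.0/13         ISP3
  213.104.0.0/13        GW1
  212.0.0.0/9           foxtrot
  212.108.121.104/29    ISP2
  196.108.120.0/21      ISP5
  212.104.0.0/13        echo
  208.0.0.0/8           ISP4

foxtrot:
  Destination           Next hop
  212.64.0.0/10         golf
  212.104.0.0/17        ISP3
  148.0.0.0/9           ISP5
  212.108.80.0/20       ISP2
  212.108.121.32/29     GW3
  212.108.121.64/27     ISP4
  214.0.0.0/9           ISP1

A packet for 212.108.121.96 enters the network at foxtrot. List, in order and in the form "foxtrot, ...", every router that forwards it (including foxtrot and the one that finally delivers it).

foxtrot, golf, echo

At foxtrot: longest match for 212.108.121.96 is 212.64.0.0/10 -> golf
At golf: longest match for 212.108.121.96 is 212.104.0.0/13 -> echo
At echo: longest match for 212.108.121.96 is 212.96.0.0/12 -> local delivery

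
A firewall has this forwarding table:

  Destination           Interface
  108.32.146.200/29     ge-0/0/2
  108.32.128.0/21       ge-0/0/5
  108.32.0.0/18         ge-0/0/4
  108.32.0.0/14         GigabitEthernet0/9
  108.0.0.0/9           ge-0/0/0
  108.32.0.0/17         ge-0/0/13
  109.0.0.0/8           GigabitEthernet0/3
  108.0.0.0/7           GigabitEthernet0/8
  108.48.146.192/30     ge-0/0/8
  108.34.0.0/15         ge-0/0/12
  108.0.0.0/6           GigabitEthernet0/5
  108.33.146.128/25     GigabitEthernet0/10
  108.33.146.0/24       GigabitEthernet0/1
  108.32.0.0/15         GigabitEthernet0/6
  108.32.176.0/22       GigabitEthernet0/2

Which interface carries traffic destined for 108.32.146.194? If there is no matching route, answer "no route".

GigabitEthernet0/6

Routes whose prefix contains 108.32.146.194:
  108.0.0.0/6 (108.0.0.0 - 111.255.255.255) -> GigabitEthernet0/5
  108.0.0.0/7 (108.0.0.0 - 109.255.255.255) -> GigabitEthernet0/8
  108.0.0.0/9 (108.0.0.0 - 108.127.255.255) -> ge-0/0/0
  108.32.0.0/14 (108.32.0.0 - 108.35.255.255) -> GigabitEthernet0/9
  108.32.0.0/15 (108.32.0.0 - 108.33.255.255) -> GigabitEthernet0/6
More-specific entries that do NOT match:
  108.48.146.192/30 (108.48.146.192 - 108.48.146.195) does not contain 108.32.146.194
  108.32.146.200/29 (108.32.146.200 - 108.32.146.207) does not contain 108.32.146.194
  108.33.146.128/25 (108.33.146.128 - 108.33.146.255) does not contain 108.32.146.194
  108.33.146.0/24 (108.33.146.0 - 108.33.146.255) does not contain 108.32.146.194
  108.32.176.0/22 (108.32.176.0 - 108.32.179.255) does not contain 108.32.146.194
  108.32.128.0/21 (108.32.128.0 - 108.32.135.255) does not contain 108.32.146.194
  108.32.0.0/18 (108.32.0.0 - 108.32.63.255) does not contain 108.32.146.194
  108.32.0.0/17 (108.32.0.0 - 108.32.127.255) does not contain 108.32.146.194
Longest matching prefix is /15 -> interface GigabitEthernet0/6.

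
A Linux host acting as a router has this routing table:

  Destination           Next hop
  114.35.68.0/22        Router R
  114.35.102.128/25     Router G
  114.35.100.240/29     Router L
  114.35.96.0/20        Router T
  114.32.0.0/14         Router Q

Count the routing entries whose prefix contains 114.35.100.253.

Prefixes containing 114.35.100.253:
  114.32.0.0/14 (114.32.0.0 - 114.35.255.255)
  114.35.96.0/20 (114.35.96.0 - 114.35.111.255)
Total matching entries: 2.

2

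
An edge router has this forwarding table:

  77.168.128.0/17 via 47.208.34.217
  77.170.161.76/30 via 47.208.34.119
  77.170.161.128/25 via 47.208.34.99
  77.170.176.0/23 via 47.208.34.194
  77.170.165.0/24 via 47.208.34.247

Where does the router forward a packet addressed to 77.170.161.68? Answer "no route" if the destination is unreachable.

no route

No entry's prefix contains 77.170.161.68; there is no default route.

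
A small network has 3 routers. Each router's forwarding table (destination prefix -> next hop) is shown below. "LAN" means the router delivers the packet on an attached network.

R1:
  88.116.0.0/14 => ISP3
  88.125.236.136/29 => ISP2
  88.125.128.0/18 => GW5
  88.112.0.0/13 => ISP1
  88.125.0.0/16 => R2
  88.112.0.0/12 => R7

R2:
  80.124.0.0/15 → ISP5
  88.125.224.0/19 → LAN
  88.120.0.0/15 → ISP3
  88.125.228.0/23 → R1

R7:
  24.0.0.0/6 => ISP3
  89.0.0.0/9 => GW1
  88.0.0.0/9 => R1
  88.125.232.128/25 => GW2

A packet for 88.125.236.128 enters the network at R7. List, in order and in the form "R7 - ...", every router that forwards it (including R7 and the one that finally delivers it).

At R7: longest match for 88.125.236.128 is 88.0.0.0/9 -> R1
At R1: longest match for 88.125.236.128 is 88.125.0.0/16 -> R2
At R2: longest match for 88.125.236.128 is 88.125.224.0/19 -> LAN

R7 - R1 - R2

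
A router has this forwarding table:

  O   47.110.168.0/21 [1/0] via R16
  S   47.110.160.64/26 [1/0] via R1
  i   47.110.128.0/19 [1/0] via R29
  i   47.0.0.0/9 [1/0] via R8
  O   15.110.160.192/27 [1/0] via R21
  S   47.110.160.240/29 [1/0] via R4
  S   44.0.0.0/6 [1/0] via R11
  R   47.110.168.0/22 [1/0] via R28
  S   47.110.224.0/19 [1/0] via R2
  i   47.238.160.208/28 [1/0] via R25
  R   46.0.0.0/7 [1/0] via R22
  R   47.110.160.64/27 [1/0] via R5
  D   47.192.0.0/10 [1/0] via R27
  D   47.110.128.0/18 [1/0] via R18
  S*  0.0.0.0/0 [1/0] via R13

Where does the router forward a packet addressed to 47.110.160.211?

R18

Routes whose prefix contains 47.110.160.211:
  0.0.0.0/0 (default, matches everything) -> R13
  44.0.0.0/6 (44.0.0.0 - 47.255.255.255) -> R11
  46.0.0.0/7 (46.0.0.0 - 47.255.255.255) -> R22
  47.0.0.0/9 (47.0.0.0 - 47.127.255.255) -> R8
  47.110.128.0/18 (47.110.128.0 - 47.110.191.255) -> R18
More-specific entries that do NOT match:
  47.110.160.240/29 (47.110.160.240 - 47.110.160.247) does not contain 47.110.160.211
  47.238.160.208/28 (47.238.160.208 - 47.238.160.223) does not contain 47.110.160.211
  15.110.160.192/27 (15.110.160.192 - 15.110.160.223) does not contain 47.110.160.211
  47.110.160.64/27 (47.110.160.64 - 47.110.160.95) does not contain 47.110.160.211
  47.110.160.64/26 (47.110.160.64 - 47.110.160.127) does not contain 47.110.160.211
  47.110.168.0/22 (47.110.168.0 - 47.110.171.255) does not contain 47.110.160.211
  47.110.168.0/21 (47.110.168.0 - 47.110.175.255) does not contain 47.110.160.211
  47.110.128.0/19 (47.110.128.0 - 47.110.159.255) does not contain 47.110.160.211
  47.110.224.0/19 (47.110.224.0 - 47.110.255.255) does not contain 47.110.160.211
Longest matching prefix is /18 -> next hop R18.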